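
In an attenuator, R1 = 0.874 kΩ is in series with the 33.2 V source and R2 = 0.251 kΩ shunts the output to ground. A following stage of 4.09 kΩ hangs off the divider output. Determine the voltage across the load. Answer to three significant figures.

V_out ≈ 7.07 V

The load sits in parallel with R2: R2‖R_L = (251 × 4090) / (251 + 4090) = 236.5 Ω.
V_out = 33.2 × 236.5 / (874 + 236.5) = 33.2 × 236.5/1110 = 7.07 V.
(Unloaded it would have been 7.41 V.)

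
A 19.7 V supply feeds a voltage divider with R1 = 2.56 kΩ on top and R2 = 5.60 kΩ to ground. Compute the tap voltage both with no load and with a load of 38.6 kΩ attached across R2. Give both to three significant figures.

Unloaded: 13.5 V; loaded: 12.9 V

Open-circuit: V = 19.7 × 5.60/(2.56 + 5.60) = 13.5 V.
With the load, R2 becomes R2‖R_L = 4.890 kΩ, so V = 19.7 × 4.890/7.450 = 12.9 V.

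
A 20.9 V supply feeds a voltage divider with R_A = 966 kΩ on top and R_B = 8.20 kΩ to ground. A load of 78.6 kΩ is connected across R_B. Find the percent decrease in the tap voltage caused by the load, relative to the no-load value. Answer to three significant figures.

9.37 %

Unloaded V = 20.9 × 8.20/974.2 = 0.17592 V.
Loaded: R_B‖R_L = 7.425 kΩ, giving V = 20.9 × 7.425/973.4 = 0.15943 V.
Drop = (0.17592 − 0.15943) / 0.17592 = 9.37 %.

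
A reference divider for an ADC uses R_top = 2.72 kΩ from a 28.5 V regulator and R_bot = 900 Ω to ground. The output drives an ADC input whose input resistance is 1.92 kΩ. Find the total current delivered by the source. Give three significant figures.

I ≈ 8.55 mA

R_bot‖R_L = 612.8 Ω, so the source sees R_top + R_bot‖R_L = 3333 Ω.
I = 28.5 V / 3333 Ω = 8.55 mA.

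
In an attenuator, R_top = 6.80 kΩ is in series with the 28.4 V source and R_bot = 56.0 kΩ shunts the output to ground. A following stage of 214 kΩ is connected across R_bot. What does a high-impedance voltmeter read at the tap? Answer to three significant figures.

The load sits in parallel with R_bot: R_bot‖R_L = (56.0 × 214) / (56.0 + 214) = 44.39 kΩ.
V_out = 28.4 × 44.39 / (6.80 + 44.39) = 28.4 × 44.39/51.19 = 24.6 V.
(Unloaded it would have been 25.3 V.)

V_out ≈ 24.6 V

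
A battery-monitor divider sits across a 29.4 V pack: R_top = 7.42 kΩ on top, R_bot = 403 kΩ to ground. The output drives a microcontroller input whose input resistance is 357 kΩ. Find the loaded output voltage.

The load sits in parallel with R_bot: R_bot‖R_L = (403 × 357) / (403 + 357) = 189.3 kΩ.
V_out = 29.4 × 189.3 / (7.42 + 189.3) = 29.4 × 189.3/196.7 = 28.3 V.

V_out ≈ 28.3 V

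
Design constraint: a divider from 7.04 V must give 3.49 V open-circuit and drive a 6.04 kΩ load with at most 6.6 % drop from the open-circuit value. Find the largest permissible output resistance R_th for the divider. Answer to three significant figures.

R_th ≤ 427 Ω

Loading drop = R_th/(R_th + R_L) ≤ 0.0660, so R_th ≤ R_L · ε/(1−ε) = 6.04 kΩ × 0.0660/0.9340 = 427 Ω.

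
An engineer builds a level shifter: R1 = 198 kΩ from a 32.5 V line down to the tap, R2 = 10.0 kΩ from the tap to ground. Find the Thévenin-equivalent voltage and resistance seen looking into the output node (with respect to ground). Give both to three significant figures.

V_th is the open-circuit tap voltage: 32.5 × 10.0/(198 + 10.0) = 1.56 V.
With the supply zeroed, R1 and R2 appear in parallel from the tap: R_th = R1‖R2 = (198 × 10.0)/208.0 = 9.52 kΩ.

V_th = 1.56 V, R_th = 9.52 kΩ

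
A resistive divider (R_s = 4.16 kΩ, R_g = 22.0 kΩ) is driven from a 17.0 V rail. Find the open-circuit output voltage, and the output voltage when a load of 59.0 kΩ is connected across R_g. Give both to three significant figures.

Unloaded: 14.3 V; loaded: 13.5 V

Open-circuit: V = 17.0 × 22.0/(4.16 + 22.0) = 14.3 V.
With the load, R_g becomes R_g‖R_L = 16.02 kΩ, so V = 17.0 × 16.02/20.18 = 13.5 V.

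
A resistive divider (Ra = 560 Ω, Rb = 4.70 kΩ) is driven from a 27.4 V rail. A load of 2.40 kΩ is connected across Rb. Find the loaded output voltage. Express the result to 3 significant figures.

V_out ≈ 20.3 V

The load sits in parallel with Rb: Rb‖R_L = (4700 × 2400) / (4700 + 2400) = 1589 Ω.
V_out = 27.4 × 1589 / (560 + 1589) = 27.4 × 1589/2149 = 20.3 V.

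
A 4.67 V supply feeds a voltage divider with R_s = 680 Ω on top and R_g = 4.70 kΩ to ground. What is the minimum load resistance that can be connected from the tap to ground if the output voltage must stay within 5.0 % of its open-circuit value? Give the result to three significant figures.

R_L(min) ≈ 11.3 kΩ

Output resistance R_th = R_s‖R_g = (680 × 4700)/5380 = 594.1 Ω.
The fractional drop is R_th/(R_th + R_L); requiring this ≤ 0.0500 gives R_L ≥ R_th(1/0.0500 − 1) = 594.1 × 19.00 = 11.3 kΩ.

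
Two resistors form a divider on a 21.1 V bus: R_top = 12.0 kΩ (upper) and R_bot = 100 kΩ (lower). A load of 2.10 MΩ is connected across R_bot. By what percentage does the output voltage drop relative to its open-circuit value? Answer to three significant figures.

The divider's output (Thévenin) resistance is R_top‖R_bot = 10.71 kΩ.
Fractional drop under load = R_th/(R_th + R_L) = 10.71 / (10.71 + 2100) = 0.005076.
So the output falls by 0.508 %.

0.508 %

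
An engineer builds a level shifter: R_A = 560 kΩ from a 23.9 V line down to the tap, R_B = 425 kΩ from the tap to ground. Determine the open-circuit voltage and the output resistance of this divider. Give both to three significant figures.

V_th = 10.3 V, R_th = 242 kΩ

V_th is the open-circuit tap voltage: 23.9 × 425/(560 + 425) = 10.3 V.
With the supply zeroed, R_A and R_B appear in parallel from the tap: R_th = R_A‖R_B = (560 × 425)/985.0 = 242 kΩ.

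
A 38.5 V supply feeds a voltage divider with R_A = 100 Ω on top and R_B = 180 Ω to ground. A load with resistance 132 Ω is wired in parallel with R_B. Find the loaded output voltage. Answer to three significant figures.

V_out ≈ 16.6 V

The load sits in parallel with R_B: R_B‖R_L = (180 × 132) / (180 + 132) = 76.15 Ω.
V_out = 38.5 × 76.15 / (100 + 76.15) = 38.5 × 76.15/176.2 = 16.6 V.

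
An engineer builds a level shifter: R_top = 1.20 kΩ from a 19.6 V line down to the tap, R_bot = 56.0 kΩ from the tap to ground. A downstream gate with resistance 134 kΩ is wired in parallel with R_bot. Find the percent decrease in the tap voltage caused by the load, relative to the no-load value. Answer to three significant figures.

The divider's output (Thévenin) resistance is R_top‖R_bot = 1.175 kΩ.
Fractional drop under load = R_th/(R_th + R_L) = 1.175 / (1.175 + 134) = 0.008691.
So the output falls by 0.869 %.

0.869 %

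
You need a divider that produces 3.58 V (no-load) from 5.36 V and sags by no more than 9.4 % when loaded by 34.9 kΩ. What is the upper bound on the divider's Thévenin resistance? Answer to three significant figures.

Loading drop = R_th/(R_th + R_L) ≤ 0.0940, so R_th ≤ R_L · ε/(1−ε) = 34.9 kΩ × 0.0940/0.9060 = 3.62 kΩ.

R_th ≤ 3.62 kΩ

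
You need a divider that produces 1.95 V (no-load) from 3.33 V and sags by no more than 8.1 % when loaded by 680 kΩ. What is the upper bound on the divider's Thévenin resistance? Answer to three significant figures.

R_th ≤ 59.9 kΩ

Loading drop = R_th/(R_th + R_L) ≤ 0.0810, so R_th ≤ R_L · ε/(1−ε) = 680 kΩ × 0.0810/0.9190 = 59.9 kΩ.
(Any R1, R2 with R2/(R1+R2) = 0.586 and R1‖R2 ≤ 59.9 kΩ will meet the spec.)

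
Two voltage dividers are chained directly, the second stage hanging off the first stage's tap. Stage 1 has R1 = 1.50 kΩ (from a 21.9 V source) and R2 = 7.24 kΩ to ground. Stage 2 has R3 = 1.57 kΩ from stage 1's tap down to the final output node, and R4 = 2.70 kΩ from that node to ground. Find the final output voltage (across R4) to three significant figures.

V_out ≈ 8.89 V

Stage 2 presents R3+R4 = 4.270 kΩ as a load on stage 1's tap.
Stage 1's lower leg becomes R2‖(R3+R4) = 2.686 kΩ, so V_mid = 21.9 × 2.686/4.186 = 14.05 V.
Stage 2 is itself unloaded: V_out = V_mid × R4/(R3+R4) = 14.05 × 2.70/4.270 = 8.89 V.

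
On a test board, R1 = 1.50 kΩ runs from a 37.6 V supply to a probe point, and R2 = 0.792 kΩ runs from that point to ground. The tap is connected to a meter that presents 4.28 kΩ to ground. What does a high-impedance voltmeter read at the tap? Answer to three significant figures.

V_out ≈ 11.6 V

The load sits in parallel with R2: R2‖R_L = (792 × 4280) / (792 + 4280) = 668.3 Ω.
V_out = 37.6 × 668.3 / (1500 + 668.3) = 37.6 × 668.3/2168 = 11.6 V.
(Unloaded it would have been 13.0 V.)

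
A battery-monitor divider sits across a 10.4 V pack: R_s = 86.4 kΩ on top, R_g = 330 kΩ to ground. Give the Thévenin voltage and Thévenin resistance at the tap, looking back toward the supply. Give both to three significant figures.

V_th is the open-circuit tap voltage: 10.4 × 330/(86.4 + 330) = 8.24 V.
With the supply zeroed, R_s and R_g appear in parallel from the tap: R_th = R_s‖R_g = (86.4 × 330)/416.4 = 68.5 kΩ.

V_th = 8.24 V, R_th = 68.5 kΩ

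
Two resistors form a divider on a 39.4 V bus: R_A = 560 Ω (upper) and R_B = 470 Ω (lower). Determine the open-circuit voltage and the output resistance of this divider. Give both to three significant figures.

V_th = 18.0 V, R_th = 256 Ω

V_th is the open-circuit tap voltage: 39.4 × 470/(560 + 470) = 18.0 V.
With the supply zeroed, R_A and R_B appear in parallel from the tap: R_th = R_A‖R_B = (560 × 470)/1030 = 256 Ω.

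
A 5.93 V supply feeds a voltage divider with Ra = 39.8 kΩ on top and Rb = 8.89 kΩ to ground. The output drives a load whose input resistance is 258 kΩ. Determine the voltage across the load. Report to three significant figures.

The load sits in parallel with Rb: Rb‖R_L = (8.89 × 258) / (8.89 + 258) = 8.594 kΩ.
V_out = 5.93 × 8.594 / (39.8 + 8.594) = 5.93 × 8.594/48.39 = 1.05 V.

V_out ≈ 1.05 V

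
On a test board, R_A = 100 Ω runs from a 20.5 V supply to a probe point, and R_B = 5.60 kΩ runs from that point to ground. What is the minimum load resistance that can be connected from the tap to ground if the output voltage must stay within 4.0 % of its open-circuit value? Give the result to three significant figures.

R_L(min) ≈ 2.36 kΩ

Output resistance R_th = R_A‖R_B = (100 × 5600)/5700 = 98.25 Ω.
The fractional drop is R_th/(R_th + R_L); requiring this ≤ 0.0400 gives R_L ≥ R_th(1/0.0400 − 1) = 98.25 × 24.00 = 2.36 kΩ.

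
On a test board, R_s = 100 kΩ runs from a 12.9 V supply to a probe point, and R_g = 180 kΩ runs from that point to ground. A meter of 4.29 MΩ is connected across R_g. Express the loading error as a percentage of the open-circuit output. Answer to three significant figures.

The divider's output (Thévenin) resistance is R_s‖R_g = 64.29 kΩ.
Fractional drop under load = R_th/(R_th + R_L) = 64.29 / (64.29 + 4290) = 0.01476.
So the output falls by 1.48 %.

1.48 %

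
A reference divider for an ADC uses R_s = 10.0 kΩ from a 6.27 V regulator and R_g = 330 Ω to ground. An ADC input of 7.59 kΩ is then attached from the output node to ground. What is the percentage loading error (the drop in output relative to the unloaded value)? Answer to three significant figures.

4.04 %

The divider's output (Thévenin) resistance is R_s‖R_g = 319.5 Ω.
Fractional drop under load = R_th/(R_th + R_L) = 319.5 / (319.5 + 7590) = 0.04039.
So the output falls by 4.04 %.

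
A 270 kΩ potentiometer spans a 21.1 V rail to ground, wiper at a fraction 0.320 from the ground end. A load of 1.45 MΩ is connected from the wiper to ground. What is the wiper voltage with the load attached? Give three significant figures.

V ≈ 6.49 V

The wiper splits the pot into (1−α)R = 183.6 kΩ above and αR = 86.40 kΩ below.
Lower section ‖ load = 81.54 kΩ.
V_wiper = 21.1 × 81.54/(183.6 + 81.54) = 6.49 V.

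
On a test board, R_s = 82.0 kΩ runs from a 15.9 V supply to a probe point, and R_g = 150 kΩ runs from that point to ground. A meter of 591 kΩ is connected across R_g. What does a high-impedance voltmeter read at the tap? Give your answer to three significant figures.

V_out ≈ 9.43 V

The load sits in parallel with R_g: R_g‖R_L = (150 × 591) / (150 + 591) = 119.6 kΩ.
V_out = 15.9 × 119.6 / (82.0 + 119.6) = 15.9 × 119.6/201.6 = 9.43 V.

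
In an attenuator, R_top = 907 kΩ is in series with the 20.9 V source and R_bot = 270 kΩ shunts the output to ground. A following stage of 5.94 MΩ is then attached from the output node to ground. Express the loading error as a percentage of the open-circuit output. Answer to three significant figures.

The divider's output (Thévenin) resistance is R_top‖R_bot = 208.1 kΩ.
Fractional drop under load = R_th/(R_th + R_L) = 208.1 / (208.1 + 5940) = 0.03384.
So the output falls by 3.38 %.

3.38 %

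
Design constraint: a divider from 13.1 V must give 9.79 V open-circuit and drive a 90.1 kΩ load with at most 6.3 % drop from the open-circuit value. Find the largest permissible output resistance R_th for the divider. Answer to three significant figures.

R_th ≤ 6.06 kΩ

Loading drop = R_th/(R_th + R_L) ≤ 0.0630, so R_th ≤ R_L · ε/(1−ε) = 90.1 kΩ × 0.0630/0.9370 = 6.06 kΩ.
(Any R1, R2 with R2/(R1+R2) = 0.747 and R1‖R2 ≤ 6.06 kΩ will meet the spec.)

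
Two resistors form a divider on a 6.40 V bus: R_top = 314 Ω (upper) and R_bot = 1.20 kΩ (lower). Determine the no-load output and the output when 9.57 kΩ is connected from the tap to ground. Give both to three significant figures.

Unloaded: 5.07 V; loaded: 4.94 V

Open-circuit: V = 6.40 × 1200/(314 + 1200) = 5.07 V.
With the load, R_bot becomes R_bot‖R_L = 1066 Ω, so V = 6.40 × 1066/1380 = 4.94 V.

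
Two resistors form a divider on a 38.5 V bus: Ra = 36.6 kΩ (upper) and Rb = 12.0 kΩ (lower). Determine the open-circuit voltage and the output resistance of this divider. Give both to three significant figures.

V_th = 9.51 V, R_th = 9.04 kΩ

V_th is the open-circuit tap voltage: 38.5 × 12.0/(36.6 + 12.0) = 9.51 V.
With the supply zeroed, Ra and Rb appear in parallel from the tap: R_th = Ra‖Rb = (36.6 × 12.0)/48.60 = 9.04 kΩ.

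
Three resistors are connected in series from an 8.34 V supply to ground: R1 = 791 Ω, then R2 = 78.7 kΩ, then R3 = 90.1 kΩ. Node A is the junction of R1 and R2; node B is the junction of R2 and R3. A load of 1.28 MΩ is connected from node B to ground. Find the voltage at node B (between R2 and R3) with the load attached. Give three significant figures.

V ≈ 4.29 V

At node B, R3 is in parallel with the load: R3‖R_L = 84170 Ω.
Below node A the resistance is R2 + (R3‖R_L) = 162900 Ω, so V_A = 8.34 × 162900/163700 = 8.300 V.
Then V_B = V_A × (R3‖R_L)/(R2 + R3‖R_L) = 8.300 × 84170/162900 = 4.29 V.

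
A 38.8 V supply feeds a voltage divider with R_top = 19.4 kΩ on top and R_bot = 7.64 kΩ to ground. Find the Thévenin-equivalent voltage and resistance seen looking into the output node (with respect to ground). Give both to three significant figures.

V_th is the open-circuit tap voltage: 38.8 × 7.64/(19.4 + 7.64) = 11.0 V.
With the supply zeroed, R_top and R_bot appear in parallel from the tap: R_th = R_top‖R_bot = (19.4 × 7.64)/27.04 = 5.48 kΩ.

V_th = 11.0 V, R_th = 5.48 kΩ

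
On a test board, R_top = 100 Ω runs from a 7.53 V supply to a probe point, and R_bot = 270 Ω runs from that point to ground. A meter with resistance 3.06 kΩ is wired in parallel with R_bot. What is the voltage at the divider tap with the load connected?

The load sits in parallel with R_bot: R_bot‖R_L = (270 × 3060) / (270 + 3060) = 248.1 Ω.
V_out = 7.53 × 248.1 / (100 + 248.1) = 7.53 × 248.1/348.1 = 5.37 V.
(Unloaded it would have been 5.49 V.)

V_out ≈ 5.37 V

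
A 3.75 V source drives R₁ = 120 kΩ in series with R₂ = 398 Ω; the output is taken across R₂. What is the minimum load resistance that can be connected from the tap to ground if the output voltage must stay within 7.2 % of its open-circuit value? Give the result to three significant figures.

Output resistance R_th = R₁‖R₂ = (120000 × 398)/120400 = 396.7 Ω.
The fractional drop is R_th/(R_th + R_L); requiring this ≤ 0.0720 gives R_L ≥ R_th(1/0.0720 − 1) = 396.7 × 12.89 = 5.11 kΩ.

R_L(min) ≈ 5.11 kΩ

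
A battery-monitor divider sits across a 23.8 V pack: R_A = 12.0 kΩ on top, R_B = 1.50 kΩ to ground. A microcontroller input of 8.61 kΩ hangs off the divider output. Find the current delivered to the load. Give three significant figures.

R_B‖R_L = 1.277 kΩ; V_out = 23.8 × 1.277/13.28 = 2.290 V.
I_L = V_out / R_L = 2.290 / 8.61 kΩ = 0.266 mA.

I_L ≈ 0.266 mA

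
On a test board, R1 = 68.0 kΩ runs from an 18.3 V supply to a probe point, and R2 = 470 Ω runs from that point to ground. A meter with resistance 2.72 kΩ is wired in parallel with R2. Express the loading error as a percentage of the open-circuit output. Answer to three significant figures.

The divider's output (Thévenin) resistance is R1‖R2 = 466.8 Ω.
Fractional drop under load = R_th/(R_th + R_L) = 466.8 / (466.8 + 2720) = 0.1465.
So the output falls by 14.6 %.

14.6 %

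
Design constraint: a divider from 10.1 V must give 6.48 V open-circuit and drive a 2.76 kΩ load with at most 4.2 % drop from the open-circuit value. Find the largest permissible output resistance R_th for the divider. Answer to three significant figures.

R_th ≤ 121 Ω

Loading drop = R_th/(R_th + R_L) ≤ 0.0420, so R_th ≤ R_L · ε/(1−ε) = 2.76 kΩ × 0.0420/0.9580 = 121 Ω.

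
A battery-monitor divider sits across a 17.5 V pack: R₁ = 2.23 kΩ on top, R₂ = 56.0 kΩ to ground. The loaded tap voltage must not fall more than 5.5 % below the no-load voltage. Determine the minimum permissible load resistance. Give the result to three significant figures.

R_L(min) ≈ 36.8 kΩ

Output resistance R_th = R₁‖R₂ = (2.23 × 56.0)/58.23 = 2.145 kΩ.
The fractional drop is R_th/(R_th + R_L); requiring this ≤ 0.0550 gives R_L ≥ R_th(1/0.0550 − 1) = 2.145 × 17.18 = 36.8 kΩ.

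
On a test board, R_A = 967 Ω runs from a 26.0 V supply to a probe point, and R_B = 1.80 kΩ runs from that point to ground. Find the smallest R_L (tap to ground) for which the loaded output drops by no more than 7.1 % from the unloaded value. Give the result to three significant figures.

Output resistance R_th = R_A‖R_B = (967 × 1800)/2767 = 629.1 Ω.
The fractional drop is R_th/(R_th + R_L); requiring this ≤ 0.0710 gives R_L ≥ R_th(1/0.0710 − 1) = 629.1 × 13.08 = 8.23 kΩ.

R_L(min) ≈ 8.23 kΩ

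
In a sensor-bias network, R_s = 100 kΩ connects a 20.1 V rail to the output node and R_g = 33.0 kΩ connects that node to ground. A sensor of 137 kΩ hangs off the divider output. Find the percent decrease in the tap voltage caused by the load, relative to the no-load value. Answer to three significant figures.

15.3 %

Unloaded V = 20.1 × 33.0/133.0 = 4.987 V.
Loaded: R_g‖R_L = 26.59 kΩ, giving V = 20.1 × 26.59/126.6 = 4.222 V.
Drop = (4.987 − 4.222) / 4.987 = 15.3 %.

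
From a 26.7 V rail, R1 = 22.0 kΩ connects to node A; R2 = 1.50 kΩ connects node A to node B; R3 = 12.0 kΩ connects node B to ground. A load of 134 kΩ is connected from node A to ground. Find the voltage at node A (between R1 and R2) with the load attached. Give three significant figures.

V ≈ 9.56 V

Below node A the series string R2+R3 = 13.50 kΩ sits in parallel with the 134 kΩ load: 12.26 kΩ.
V_A = 26.7 × 12.26/(22.0 + 12.26) = 9.56 V.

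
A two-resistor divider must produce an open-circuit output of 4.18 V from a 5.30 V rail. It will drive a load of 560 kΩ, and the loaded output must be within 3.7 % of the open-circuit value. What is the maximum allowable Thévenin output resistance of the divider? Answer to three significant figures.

R_th ≤ 21.5 kΩ

Loading drop = R_th/(R_th + R_L) ≤ 0.0370, so R_th ≤ R_L · ε/(1−ε) = 560 kΩ × 0.0370/0.9630 = 21.5 kΩ.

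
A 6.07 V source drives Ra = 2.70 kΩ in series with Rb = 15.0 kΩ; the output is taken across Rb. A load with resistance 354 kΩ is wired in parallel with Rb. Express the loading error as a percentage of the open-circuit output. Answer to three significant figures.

The divider's output (Thévenin) resistance is Ra‖Rb = 2.288 kΩ.
Fractional drop under load = R_th/(R_th + R_L) = 2.288 / (2.288 + 354) = 0.006422.
So the output falls by 0.642 %.

0.642 %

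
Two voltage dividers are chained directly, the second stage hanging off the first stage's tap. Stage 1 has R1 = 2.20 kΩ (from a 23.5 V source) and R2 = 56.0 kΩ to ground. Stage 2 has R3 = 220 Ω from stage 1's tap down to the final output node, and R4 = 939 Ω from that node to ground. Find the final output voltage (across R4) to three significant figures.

V_out ≈ 6.48 V

Stage 2 presents R3+R4 = 1159 Ω as a load on stage 1's tap.
Stage 1's lower leg becomes R2‖(R3+R4) = 1135 Ω, so V_mid = 23.5 × 1135/3335 = 8.000 V.
Stage 2 is itself unloaded: V_out = V_mid × R4/(R3+R4) = 8.000 × 939/1159 = 6.48 V.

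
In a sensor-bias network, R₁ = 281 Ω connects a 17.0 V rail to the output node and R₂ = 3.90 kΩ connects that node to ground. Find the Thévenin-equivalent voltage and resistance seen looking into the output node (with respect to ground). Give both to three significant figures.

V_th = 15.9 V, R_th = 262 Ω

V_th is the open-circuit tap voltage: 17.0 × 3900/(281 + 3900) = 15.9 V.
With the supply zeroed, R₁ and R₂ appear in parallel from the tap: R_th = R₁‖R₂ = (281 × 3900)/4181 = 262 Ω.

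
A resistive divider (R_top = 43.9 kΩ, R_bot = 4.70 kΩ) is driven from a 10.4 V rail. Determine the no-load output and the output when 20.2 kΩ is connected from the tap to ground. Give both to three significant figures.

Unloaded: 1.01 V; loaded: 0.831 V

Open-circuit: V = 10.4 × 4.70/(43.9 + 4.70) = 1.01 V.
With the load, R_bot becomes R_bot‖R_L = 3.813 kΩ, so V = 10.4 × 3.813/47.71 = 0.831 V.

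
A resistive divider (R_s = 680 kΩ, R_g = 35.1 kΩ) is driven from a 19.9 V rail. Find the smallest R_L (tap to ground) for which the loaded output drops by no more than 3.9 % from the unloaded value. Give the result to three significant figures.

R_L(min) ≈ 822 kΩ

Output resistance R_th = R_s‖R_g = (680 × 35.1)/715.1 = 33.38 kΩ.
The fractional drop is R_th/(R_th + R_L); requiring this ≤ 0.0390 gives R_L ≥ R_th(1/0.0390 − 1) = 33.38 × 24.64 = 822 kΩ.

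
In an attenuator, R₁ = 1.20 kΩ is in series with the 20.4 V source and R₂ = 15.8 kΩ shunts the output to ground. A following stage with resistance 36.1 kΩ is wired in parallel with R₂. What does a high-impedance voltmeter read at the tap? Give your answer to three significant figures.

The load sits in parallel with R₂: R₂‖R_L = (15.8 × 36.1) / (15.8 + 36.1) = 10.99 kΩ.
V_out = 20.4 × 10.99 / (1.20 + 10.99) = 20.4 × 10.99/12.19 = 18.4 V.

V_out ≈ 18.4 V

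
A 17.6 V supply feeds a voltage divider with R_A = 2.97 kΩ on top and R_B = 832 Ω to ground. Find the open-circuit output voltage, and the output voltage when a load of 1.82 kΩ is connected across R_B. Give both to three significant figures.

Unloaded: 3.85 V; loaded: 2.84 V

Open-circuit: V = 17.6 × 832/(2970 + 832) = 3.85 V.
With the load, R_B becomes R_B‖R_L = 571.0 Ω, so V = 17.6 × 571.0/3541 = 2.84 V.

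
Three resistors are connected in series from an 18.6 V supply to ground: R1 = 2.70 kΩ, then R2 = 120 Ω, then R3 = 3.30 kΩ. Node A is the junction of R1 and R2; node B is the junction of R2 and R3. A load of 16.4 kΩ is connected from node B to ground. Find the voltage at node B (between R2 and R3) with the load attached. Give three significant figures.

At node B, R3 is in parallel with the load: R3‖R_L = 2747 Ω.
Below node A the resistance is R2 + (R3‖R_L) = 2867 Ω, so V_A = 18.6 × 2867/5567 = 9.579 V.
Then V_B = V_A × (R3‖R_L)/(R2 + R3‖R_L) = 9.579 × 2747/2867 = 9.18 V.

V ≈ 9.18 V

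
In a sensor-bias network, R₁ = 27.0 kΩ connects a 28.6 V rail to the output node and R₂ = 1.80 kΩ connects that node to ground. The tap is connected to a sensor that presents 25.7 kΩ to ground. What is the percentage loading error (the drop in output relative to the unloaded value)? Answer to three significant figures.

The divider's output (Thévenin) resistance is R₁‖R₂ = 1.688 kΩ.
Fractional drop under load = R_th/(R_th + R_L) = 1.688 / (1.688 + 25.7) = 0.06162.
So the output falls by 6.16 %.

6.16 %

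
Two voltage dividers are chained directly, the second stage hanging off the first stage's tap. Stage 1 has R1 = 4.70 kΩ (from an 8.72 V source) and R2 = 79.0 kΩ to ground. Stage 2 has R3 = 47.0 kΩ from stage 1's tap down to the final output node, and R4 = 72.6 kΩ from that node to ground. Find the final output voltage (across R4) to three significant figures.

Stage 2 presents R3+R4 = 119.6 kΩ as a load on stage 1's tap.
Stage 1's lower leg becomes R2‖(R3+R4) = 47.58 kΩ, so V_mid = 8.72 × 47.58/52.28 = 7.936 V.
Stage 2 is itself unloaded: V_out = V_mid × R4/(R3+R4) = 7.936 × 72.6/119.6 = 4.82 V.

V_out ≈ 4.82 V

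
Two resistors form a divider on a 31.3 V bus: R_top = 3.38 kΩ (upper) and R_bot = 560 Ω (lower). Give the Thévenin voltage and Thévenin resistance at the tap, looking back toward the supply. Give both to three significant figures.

V_th is the open-circuit tap voltage: 31.3 × 560/(3380 + 560) = 4.45 V.
With the supply zeroed, R_top and R_bot appear in parallel from the tap: R_th = R_top‖R_bot = (3380 × 560)/3940 = 480 Ω.

V_th = 4.45 V, R_th = 480 Ω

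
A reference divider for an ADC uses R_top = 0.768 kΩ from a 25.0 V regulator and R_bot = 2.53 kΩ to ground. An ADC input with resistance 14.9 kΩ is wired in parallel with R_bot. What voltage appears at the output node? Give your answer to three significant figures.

V_out ≈ 18.4 V

The load sits in parallel with R_bot: R_bot‖R_L = (2530 × 14900) / (2530 + 14900) = 2163 Ω.
V_out = 25.0 × 2163 / (768 + 2163) = 25.0 × 2163/2931 = 18.4 V.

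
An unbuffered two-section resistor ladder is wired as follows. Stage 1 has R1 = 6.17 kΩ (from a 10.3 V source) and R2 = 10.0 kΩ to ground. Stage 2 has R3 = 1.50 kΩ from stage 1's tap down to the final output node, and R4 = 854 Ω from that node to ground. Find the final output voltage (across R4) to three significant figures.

V_out ≈ 0.882 V

Stage 2 presents R3+R4 = 2354 Ω as a load on stage 1's tap.
Stage 1's lower leg becomes R2‖(R3+R4) = 1905 Ω, so V_mid = 10.3 × 1905/8075 = 2.430 V.
Stage 2 is itself unloaded: V_out = V_mid × R4/(R3+R4) = 2.430 × 854/2354 = 0.882 V.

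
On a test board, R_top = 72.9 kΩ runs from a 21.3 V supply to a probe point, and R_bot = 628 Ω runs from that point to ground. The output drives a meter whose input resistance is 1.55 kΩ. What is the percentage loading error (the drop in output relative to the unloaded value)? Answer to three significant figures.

28.7 %

Unloaded V = 21.3 × 628/73530 = 0.1819 V.
Loaded: R_bot‖R_L = 446.9 Ω, giving V = 21.3 × 446.9/73350 = 0.1298 V.
Drop = (0.1819 − 0.1298) / 0.1819 = 28.7 %.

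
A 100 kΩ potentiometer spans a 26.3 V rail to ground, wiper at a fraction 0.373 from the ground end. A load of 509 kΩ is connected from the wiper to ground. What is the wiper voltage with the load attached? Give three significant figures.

V ≈ 9.38 V

The wiper splits the pot into (1−α)R = 62.70 kΩ above and αR = 37.30 kΩ below.
Lower section ‖ load = 34.75 kΩ.
V_wiper = 26.3 × 34.75/(62.70 + 34.75) = 9.38 V.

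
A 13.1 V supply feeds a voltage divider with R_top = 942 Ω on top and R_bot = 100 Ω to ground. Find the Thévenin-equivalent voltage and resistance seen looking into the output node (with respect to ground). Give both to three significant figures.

V_th is the open-circuit tap voltage: 13.1 × 100/(942 + 100) = 1.26 V.
With the supply zeroed, R_top and R_bot appear in parallel from the tap: R_th = R_top‖R_bot = (942 × 100)/1042 = 90.4 Ω.

V_th = 1.26 V, R_th = 90.4 Ω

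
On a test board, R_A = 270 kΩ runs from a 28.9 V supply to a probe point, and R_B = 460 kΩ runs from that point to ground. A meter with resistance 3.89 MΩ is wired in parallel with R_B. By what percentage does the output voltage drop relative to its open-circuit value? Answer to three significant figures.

The divider's output (Thévenin) resistance is R_A‖R_B = 170.1 kΩ.
Fractional drop under load = R_th/(R_th + R_L) = 170.1 / (170.1 + 3890) = 0.04190.
So the output falls by 4.19 %.

4.19 %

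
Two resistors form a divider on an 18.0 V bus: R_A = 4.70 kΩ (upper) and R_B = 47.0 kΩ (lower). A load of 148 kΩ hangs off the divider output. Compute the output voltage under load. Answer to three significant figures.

V_out ≈ 15.9 V

The load sits in parallel with R_B: R_B‖R_L = (47.0 × 148) / (47.0 + 148) = 35.67 kΩ.
V_out = 18.0 × 35.67 / (4.70 + 35.67) = 18.0 × 35.67/40.37 = 15.9 V.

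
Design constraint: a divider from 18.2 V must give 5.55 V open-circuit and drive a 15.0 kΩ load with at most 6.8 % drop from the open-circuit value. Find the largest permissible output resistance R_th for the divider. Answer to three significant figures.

R_th ≤ 1.09 kΩ

Loading drop = R_th/(R_th + R_L) ≤ 0.0680, so R_th ≤ R_L · ε/(1−ε) = 15.0 kΩ × 0.0680/0.9320 = 1.09 kΩ.
(Any R1, R2 with R2/(R1+R2) = 0.305 and R1‖R2 ≤ 1.09 kΩ will meet the spec.)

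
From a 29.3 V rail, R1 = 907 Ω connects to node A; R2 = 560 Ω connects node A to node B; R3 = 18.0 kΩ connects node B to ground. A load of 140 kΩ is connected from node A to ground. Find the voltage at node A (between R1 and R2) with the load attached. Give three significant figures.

V ≈ 27.8 V

Below node A the series string R2+R3 = 18560 Ω sits in parallel with the 140000 Ω load: 16390 Ω.
V_A = 29.3 × 16390/(907 + 16390) = 27.8 V.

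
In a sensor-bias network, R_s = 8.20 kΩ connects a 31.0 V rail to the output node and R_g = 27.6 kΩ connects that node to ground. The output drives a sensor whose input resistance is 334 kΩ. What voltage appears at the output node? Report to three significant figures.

V_out ≈ 23.5 V

The load sits in parallel with R_g: R_g‖R_L = (27.6 × 334) / (27.6 + 334) = 25.49 kΩ.
V_out = 31.0 × 25.49 / (8.20 + 25.49) = 31.0 × 25.49/33.69 = 23.5 V.
(Unloaded it would have been 23.9 V.)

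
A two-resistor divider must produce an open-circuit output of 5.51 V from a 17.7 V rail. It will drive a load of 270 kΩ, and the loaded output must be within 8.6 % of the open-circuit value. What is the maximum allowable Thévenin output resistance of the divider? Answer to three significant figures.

Loading drop = R_th/(R_th + R_L) ≤ 0.0860, so R_th ≤ R_L · ε/(1−ε) = 270 kΩ × 0.0860/0.9140 = 25.4 kΩ.

R_th ≤ 25.4 kΩ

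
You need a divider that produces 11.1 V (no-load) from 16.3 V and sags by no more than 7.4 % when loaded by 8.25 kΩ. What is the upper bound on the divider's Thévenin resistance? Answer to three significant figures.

R_th ≤ 659 Ω

Loading drop = R_th/(R_th + R_L) ≤ 0.0740, so R_th ≤ R_L · ε/(1−ε) = 8.25 kΩ × 0.0740/0.9260 = 659 Ω.
(Any R1, R2 with R2/(R1+R2) = 0.681 and R1‖R2 ≤ 659 Ω will meet the spec.)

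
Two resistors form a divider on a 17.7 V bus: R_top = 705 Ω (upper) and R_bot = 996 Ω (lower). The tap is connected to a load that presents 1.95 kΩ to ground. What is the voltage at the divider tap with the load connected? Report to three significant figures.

The load sits in parallel with R_bot: R_bot‖R_L = (996 × 1950) / (996 + 1950) = 659.3 Ω.
V_out = 17.7 × 659.3 / (705 + 659.3) = 17.7 × 659.3/1364 = 8.55 V.
(Unloaded it would have been 10.4 V.)

V_out ≈ 8.55 V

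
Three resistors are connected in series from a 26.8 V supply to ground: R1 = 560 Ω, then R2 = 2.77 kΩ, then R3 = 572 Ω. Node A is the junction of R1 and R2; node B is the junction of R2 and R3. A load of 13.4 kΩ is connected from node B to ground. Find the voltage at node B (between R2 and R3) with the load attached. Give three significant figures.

V ≈ 3.79 V

At node B, R3 is in parallel with the load: R3‖R_L = 548.6 Ω.
Below node A the resistance is R2 + (R3‖R_L) = 3319 Ω, so V_A = 26.8 × 3319/3879 = 22.93 V.
Then V_B = V_A × (R3‖R_L)/(R2 + R3‖R_L) = 22.93 × 548.6/3319 = 3.79 V.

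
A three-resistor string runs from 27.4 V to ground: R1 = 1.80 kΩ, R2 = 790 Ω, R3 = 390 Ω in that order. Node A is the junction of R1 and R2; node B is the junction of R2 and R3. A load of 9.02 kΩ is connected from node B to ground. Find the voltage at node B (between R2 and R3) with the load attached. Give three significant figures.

At node B, R3 is in parallel with the load: R3‖R_L = 373.8 Ω.
Below node A the resistance is R2 + (R3‖R_L) = 1164 Ω, so V_A = 27.4 × 1164/2964 = 10.76 V.
Then V_B = V_A × (R3‖R_L)/(R2 + R3‖R_L) = 10.76 × 373.8/1164 = 3.46 V.

V ≈ 3.46 V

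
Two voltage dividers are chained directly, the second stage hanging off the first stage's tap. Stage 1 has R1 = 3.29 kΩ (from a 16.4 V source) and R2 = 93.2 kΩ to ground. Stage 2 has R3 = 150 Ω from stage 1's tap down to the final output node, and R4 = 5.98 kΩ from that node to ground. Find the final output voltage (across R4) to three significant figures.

Stage 2 presents R3+R4 = 6130 Ω as a load on stage 1's tap.
Stage 1's lower leg becomes R2‖(R3+R4) = 5752 Ω, so V_mid = 16.4 × 5752/9042 = 10.43 V.
Stage 2 is itself unloaded: V_out = V_mid × R4/(R3+R4) = 10.43 × 5980/6130 = 10.2 V.

V_out ≈ 10.2 V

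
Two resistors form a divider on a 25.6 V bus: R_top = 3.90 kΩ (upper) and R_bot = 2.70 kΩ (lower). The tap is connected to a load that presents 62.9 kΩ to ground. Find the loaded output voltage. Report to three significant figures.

The load sits in parallel with R_bot: R_bot‖R_L = (2.70 × 62.9) / (2.70 + 62.9) = 2.589 kΩ.
V_out = 25.6 × 2.589 / (3.90 + 2.589) = 25.6 × 2.589/6.489 = 10.2 V.

V_out ≈ 10.2 V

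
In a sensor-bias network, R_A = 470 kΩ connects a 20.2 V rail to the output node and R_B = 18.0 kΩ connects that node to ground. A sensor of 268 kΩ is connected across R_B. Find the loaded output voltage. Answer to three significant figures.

V_out ≈ 0.700 V

The load sits in parallel with R_B: R_B‖R_L = (18.0 × 268) / (18.0 + 268) = 16.87 kΩ.
V_out = 20.2 × 16.87 / (470 + 16.87) = 20.2 × 16.87/486.9 = 0.700 V.
(Unloaded it would have been 0.745 V.)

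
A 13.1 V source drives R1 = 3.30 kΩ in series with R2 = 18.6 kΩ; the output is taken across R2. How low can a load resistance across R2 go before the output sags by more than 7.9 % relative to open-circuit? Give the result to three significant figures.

Output resistance R_th = R1‖R2 = (3.30 × 18.6)/21.90 = 2.803 kΩ.
The fractional drop is R_th/(R_th + R_L); requiring this ≤ 0.0790 gives R_L ≥ R_th(1/0.0790 − 1) = 2.803 × 11.66 = 32.7 kΩ.

R_L(min) ≈ 32.7 kΩ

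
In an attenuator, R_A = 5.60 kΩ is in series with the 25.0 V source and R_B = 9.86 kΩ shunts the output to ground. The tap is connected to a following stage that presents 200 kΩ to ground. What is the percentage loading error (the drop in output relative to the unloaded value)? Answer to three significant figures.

1.75 %

The divider's output (Thévenin) resistance is R_A‖R_B = 3.572 kΩ.
Fractional drop under load = R_th/(R_th + R_L) = 3.572 / (3.572 + 200) = 0.01754.
So the output falls by 1.75 %.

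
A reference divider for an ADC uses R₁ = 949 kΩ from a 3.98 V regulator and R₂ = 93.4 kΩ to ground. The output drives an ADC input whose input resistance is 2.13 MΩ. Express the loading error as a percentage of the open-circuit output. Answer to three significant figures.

The divider's output (Thévenin) resistance is R₁‖R₂ = 85.03 kΩ.
Fractional drop under load = R_th/(R_th + R_L) = 85.03 / (85.03 + 2130) = 0.03839.
So the output falls by 3.84 %.

3.84 %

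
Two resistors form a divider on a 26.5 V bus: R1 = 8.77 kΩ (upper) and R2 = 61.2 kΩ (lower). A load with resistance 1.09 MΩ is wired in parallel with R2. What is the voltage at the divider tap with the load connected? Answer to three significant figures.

V_out ≈ 23.0 V

The load sits in parallel with R2: R2‖R_L = (61.2 × 1090) / (61.2 + 1090) = 57.95 kΩ.
V_out = 26.5 × 57.95 / (8.77 + 57.95) = 26.5 × 57.95/66.72 = 23.0 V.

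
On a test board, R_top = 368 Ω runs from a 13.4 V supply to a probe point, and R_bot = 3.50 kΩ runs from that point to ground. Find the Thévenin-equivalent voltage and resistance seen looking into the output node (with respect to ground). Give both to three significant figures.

V_th is the open-circuit tap voltage: 13.4 × 3500/(368 + 3500) = 12.1 V.
With the supply zeroed, R_top and R_bot appear in parallel from the tap: R_th = R_top‖R_bot = (368 × 3500)/3868 = 333 Ω.

V_th = 12.1 V, R_th = 333 Ω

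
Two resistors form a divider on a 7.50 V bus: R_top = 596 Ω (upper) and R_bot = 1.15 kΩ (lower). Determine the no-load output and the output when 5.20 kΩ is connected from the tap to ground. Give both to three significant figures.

Unloaded: 4.94 V; loaded: 4.59 V

Open-circuit: V = 7.50 × 1150/(596 + 1150) = 4.94 V.
With the load, R_bot becomes R_bot‖R_L = 941.7 Ω, so V = 7.50 × 941.7/1538 = 4.59 V.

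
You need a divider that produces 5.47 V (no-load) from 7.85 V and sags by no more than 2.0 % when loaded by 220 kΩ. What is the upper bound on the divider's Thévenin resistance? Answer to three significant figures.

Loading drop = R_th/(R_th + R_L) ≤ 0.0200, so R_th ≤ R_L · ε/(1−ε) = 220 kΩ × 0.0200/0.9800 = 4.49 kΩ.
(Any R1, R2 with R2/(R1+R2) = 0.697 and R1‖R2 ≤ 4.49 kΩ will meet the spec.)

R_th ≤ 4.49 kΩ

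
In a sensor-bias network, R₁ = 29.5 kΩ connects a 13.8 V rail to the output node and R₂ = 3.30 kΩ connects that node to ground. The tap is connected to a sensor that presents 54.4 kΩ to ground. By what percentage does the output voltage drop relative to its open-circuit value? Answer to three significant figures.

5.17 %

The divider's output (Thévenin) resistance is R₁‖R₂ = 2.968 kΩ.
Fractional drop under load = R_th/(R_th + R_L) = 2.968 / (2.968 + 54.4) = 0.05174.
So the output falls by 5.17 %.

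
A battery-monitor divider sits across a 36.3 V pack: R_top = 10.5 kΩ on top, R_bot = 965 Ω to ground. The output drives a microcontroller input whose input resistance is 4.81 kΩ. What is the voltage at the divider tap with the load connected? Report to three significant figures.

V_out ≈ 2.58 V

The load sits in parallel with R_bot: R_bot‖R_L = (965 × 4810) / (965 + 4810) = 803.7 Ω.
V_out = 36.3 × 803.7 / (10500 + 803.7) = 36.3 × 803.7/11300 = 2.58 V.
(Unloaded it would have been 3.06 V.)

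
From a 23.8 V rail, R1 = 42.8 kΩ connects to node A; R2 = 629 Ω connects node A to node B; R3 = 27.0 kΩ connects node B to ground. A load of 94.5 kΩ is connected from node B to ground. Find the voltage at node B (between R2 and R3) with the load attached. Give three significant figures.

V ≈ 7.76 V

At node B, R3 is in parallel with the load: R3‖R_L = 21000 Ω.
Below node A the resistance is R2 + (R3‖R_L) = 21630 Ω, so V_A = 23.8 × 21630/64430 = 7.990 V.
Then V_B = V_A × (R3‖R_L)/(R2 + R3‖R_L) = 7.990 × 21000/21630 = 7.76 V.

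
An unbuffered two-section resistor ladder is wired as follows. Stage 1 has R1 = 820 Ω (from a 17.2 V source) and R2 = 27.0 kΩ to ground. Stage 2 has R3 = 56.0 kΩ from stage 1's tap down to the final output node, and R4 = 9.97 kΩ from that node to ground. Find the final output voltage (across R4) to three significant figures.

V_out ≈ 2.49 V

Stage 2 presents R3+R4 = 65970 Ω as a load on stage 1's tap.
Stage 1's lower leg becomes R2‖(R3+R4) = 19160 Ω, so V_mid = 17.2 × 19160/19980 = 16.49 V.
Stage 2 is itself unloaded: V_out = V_mid × R4/(R3+R4) = 16.49 × 9970/65970 = 2.49 V.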